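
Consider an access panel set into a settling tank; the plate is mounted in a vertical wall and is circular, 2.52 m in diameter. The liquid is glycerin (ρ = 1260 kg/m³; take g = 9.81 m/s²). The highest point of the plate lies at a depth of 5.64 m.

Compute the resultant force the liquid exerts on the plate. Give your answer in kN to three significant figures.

γ = ρg = 1260 × 9.81 / 1000 = 12.3606 kN/m³.
The centroid is at the centre, 1.26 m below the top of the plate, so the centroid depth is h_c = 5.64 + 1.26 = 6.9 m.
A = π(1.26)² = 4.98759 m².
Resultant F = γ·h_c·A = 12.3606 × 6.9 × 4.98759 = 425.382 kN.

F ≈ 425 kN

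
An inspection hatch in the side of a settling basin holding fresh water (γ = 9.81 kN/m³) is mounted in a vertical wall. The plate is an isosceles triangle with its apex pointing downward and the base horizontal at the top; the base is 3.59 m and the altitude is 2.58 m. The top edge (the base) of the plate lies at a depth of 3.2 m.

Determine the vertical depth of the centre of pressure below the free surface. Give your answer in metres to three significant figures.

γ = 9.81 kN/m³.
With the apex down, the centroid sits h/3 = 2.58/3 = 0.86 m below the base (the top edge), so the centroid depth is h_c = 3.2 + 0.86 = 4.06 m.
A = ½ × 3.59 × 2.58 = 4.6311 m².
Resultant F = γ·h_c·A = 9.81 × 4.06 × 4.6311 = 184.45 kN.
I_c = b·h³/36 = 3.59 × 2.58³/36 = 1.71258 m⁴.
Centre of pressure: y_p = y_c + I_c/(y_c·A) = 4.06 + 1.71258/(4.06 × 4.6311) = 4.06 + 0.0910837 = 4.15108 m along the plane.

h_p = 4.15 m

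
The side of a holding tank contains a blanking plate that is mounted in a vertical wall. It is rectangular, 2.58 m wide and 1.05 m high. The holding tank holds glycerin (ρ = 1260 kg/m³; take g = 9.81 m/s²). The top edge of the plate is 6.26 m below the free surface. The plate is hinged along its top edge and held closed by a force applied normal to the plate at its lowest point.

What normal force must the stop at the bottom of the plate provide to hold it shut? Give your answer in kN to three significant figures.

P ≈ 117 kN

γ = ρg = 1260 × 9.81 / 1000 = 12.3606 kN/m³.
The centroid lies 1.05/2 = 0.525 m below the top edge, so the centroid depth is h_c = 6.26 + 0.525 = 6.785 m.
A = 2.58 × 1.05 = 2.709 m².
Resultant F = γ·h_c·A = 12.3606 × 6.785 × 2.709 = 227.195 kN.
I_c = b·h³/12 = 2.58 × 1.05³/12 = 0.248889 m⁴.
Centre of pressure: y_p = y_c + I_c/(y_c·A) = 6.785 + 0.248889/(6.785 × 2.709) = 6.785 + 0.0135409 = 6.79854 m along the plane.
The resultant acts 0.525 + 0.0135409 = 0.538541 m (along the plate) below the hinge at the top edge, so the moment about the hinge is M = F × 0.538541 = 227.195 × 0.538541 = 122.354 kN·m.
A normal force at the bottom, 1.05 m from the hinge, must supply this moment: P = 122.354/1.05 = 116.528 kN.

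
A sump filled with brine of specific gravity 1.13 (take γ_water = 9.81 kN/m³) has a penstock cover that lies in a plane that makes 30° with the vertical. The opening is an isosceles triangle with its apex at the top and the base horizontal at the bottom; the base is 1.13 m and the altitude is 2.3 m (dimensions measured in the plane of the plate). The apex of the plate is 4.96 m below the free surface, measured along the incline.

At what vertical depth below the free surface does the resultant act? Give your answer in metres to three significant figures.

h_p = 5.66 m

γ = 1.13 × 9.81 = 11.0853 kN/m³.
The plate makes 30° with the vertical, i.e. θ = 90° − 30° = 60° to the horizontal. Measuring y along the incline from the free-surface line, vertical depth h = y·sinθ with sinθ = 0.866025.
With the apex up, the centroid sits 2h/3 = 2 × 2.3/3 = 1.53333 m below the apex, so y_c = 4.96 + 1.53333 = 6.49333 m and h_c = 6.49333 × 0.866025 = 5.62339 m.
A = ½ × 1.13 × 2.3 = 1.2995 m².
Resultant F = γ·h_c·A = 11.0853 × 5.62339 × 1.2995 = 81.0069 kN.
I_c = b·h³/36 = 1.13 × 2.3³/36 = 0.381909 m⁴.
Centre of pressure: y_p = y_c + I_c/(y_c·A) = 6.49333 + 0.381909/(6.49333 × 1.2995) = 6.49333 + 0.0452602 = 6.53859 m along the plane.
Vertically, h_p = y_p·sinθ = 6.53859 × 0.866025 = 5.66258 m.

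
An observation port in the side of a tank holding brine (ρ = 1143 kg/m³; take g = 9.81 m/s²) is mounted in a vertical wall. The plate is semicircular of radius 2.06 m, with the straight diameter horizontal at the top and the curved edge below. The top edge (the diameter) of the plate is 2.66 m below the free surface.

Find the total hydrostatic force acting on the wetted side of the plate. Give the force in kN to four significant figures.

γ = ρg = 1143 × 9.81 / 1000 = 11.21283 kN/m³.
The centroid of a semicircle lies 4r/(3π) = 0.874291 m from the diameter, here below the top edge, so the centroid depth is h_c = 2.66 + 0.874291 = 3.53429 m.
A = πr²/2 = π × 2.06²/2 = 6.66583 m².
Resultant F = γ·h_c·A = 11.21283 × 3.53429 × 6.66583 = 264.163 kN.

F ≈ 264.2 kN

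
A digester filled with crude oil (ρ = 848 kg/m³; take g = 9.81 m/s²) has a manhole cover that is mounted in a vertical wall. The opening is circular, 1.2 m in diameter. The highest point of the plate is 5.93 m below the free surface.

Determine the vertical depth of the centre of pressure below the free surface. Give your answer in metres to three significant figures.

h_p = 6.54 m

γ = ρg = 848 × 9.81 / 1000 = 8.31888 kN/m³.
The centroid is at the centre, 0.6 m below the top of the plate, so the centroid depth is h_c = 5.93 + 0.6 = 6.53 m.
A = π(0.6)² = 1.13097 m².
Resultant F = γ·h_c·A = 8.31888 × 6.53 × 1.13097 = 61.4369 kN.
I_c = πr⁴/4 = π × 0.6⁴/4 = 0.101788 m⁴.
Centre of pressure: y_p = y_c + I_c/(y_c·A) = 6.53 + 0.101788/(6.53 × 1.13097) = 6.53 + 0.0137826 = 6.54378 m along the plane.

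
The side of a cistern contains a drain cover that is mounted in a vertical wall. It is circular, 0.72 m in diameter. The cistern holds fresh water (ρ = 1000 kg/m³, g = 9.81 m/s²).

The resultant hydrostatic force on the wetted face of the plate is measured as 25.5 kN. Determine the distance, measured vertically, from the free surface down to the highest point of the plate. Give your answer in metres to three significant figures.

γ = ρg = 1000 × 9.81 = 9810 N/m³ = 9.81 kN/m³.
A = π(0.36)² = 0.40715 m².
From F = γ·h_c·A, the centroid depth is h_c = 25.5/(9.81 × 0.40715) = 6.38435 m.
The centroid is at the centre, 0.36 m below the top of the plate, so the highest point sits at h_top = 6.38435 − 0.36 = 6.02435 m below the surface.

d_top ≈ 6.02 m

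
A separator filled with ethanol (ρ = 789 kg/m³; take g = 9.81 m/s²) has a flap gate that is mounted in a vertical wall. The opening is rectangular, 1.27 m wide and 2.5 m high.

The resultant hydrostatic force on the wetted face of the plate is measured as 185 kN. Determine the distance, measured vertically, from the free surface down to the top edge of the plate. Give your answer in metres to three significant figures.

γ = ρg = 789 × 9.81 / 1000 = 7.74009 kN/m³.
A = 1.27 × 2.5 = 3.175 m².
From F = γ·h_c·A, the centroid depth is h_c = 185/(7.74009 × 3.175) = 7.52804 m.
The centroid lies 2.5/2 = 1.25 m below the top edge, so the top edge sits at h_top = 7.52804 − 1.25 = 6.27804 m below the surface.

d_top ≈ 6.28 m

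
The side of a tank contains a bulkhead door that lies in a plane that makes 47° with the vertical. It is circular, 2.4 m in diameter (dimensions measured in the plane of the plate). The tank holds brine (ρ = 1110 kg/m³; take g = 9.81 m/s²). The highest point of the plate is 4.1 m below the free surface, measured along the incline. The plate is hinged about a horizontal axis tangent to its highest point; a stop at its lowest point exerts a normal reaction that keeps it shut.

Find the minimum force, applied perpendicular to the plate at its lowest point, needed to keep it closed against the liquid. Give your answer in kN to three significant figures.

P ≈ 94.1 kN

γ = ρg = 1110 × 9.81 / 1000 = 10.8891 kN/m³.
The plate makes 47° with the vertical, i.e. θ = 90° − 47° = 43° to the horizontal. Measuring y along the incline from the free-surface line, vertical depth h = y·sinθ with sinθ = 0.681998.
The centroid is at the centre, 1.2 m below the top of the plate, so y_c = 4.1 + 1.2 = 5.3 m and h_c = 5.3 × 0.681998 = 3.61459 m.
A = π(1.2)² = 4.52389 m².
Resultant F = γ·h_c·A = 10.8891 × 3.61459 × 4.52389 = 178.059 kN.
I_c = πr⁴/4 = π × 1.2⁴/4 = 1.6286 m⁴.
Centre of pressure: y_p = y_c + I_c/(y_c·A) = 5.3 + 1.6286/(5.3 × 4.52389) = 5.3 + 0.0679245 = 5.36792 m along the plane.
The resultant acts 1.2 + 0.0679245 = 1.26792 m (along the plate) below the hinge at the top edge, so the moment about the hinge is M = F × 1.26792 = 178.059 × 1.26792 = 225.765 kN·m.
A normal force at the bottom, 2.4 m from the hinge, must supply this moment: P = 225.765/2.4 = 94.0687 kN.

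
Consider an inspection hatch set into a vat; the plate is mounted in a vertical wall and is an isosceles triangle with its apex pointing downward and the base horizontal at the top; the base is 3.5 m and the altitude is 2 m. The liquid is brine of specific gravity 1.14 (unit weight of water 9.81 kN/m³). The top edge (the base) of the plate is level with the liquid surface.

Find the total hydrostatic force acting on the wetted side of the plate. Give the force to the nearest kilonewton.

F ≈ 26 kN

γ = 1.14 × 9.81 = 11.1834 kN/m³.
With the apex down, the centroid sits h/3 = 2/3 = 0.666667 m below the base (the top edge), so the centroid depth is h_c = 0.666667 m.
A = ½ × 3.5 × 2 = 3.5 m².
Resultant F = γ·h_c·A = 11.1834 × 0.666667 × 3.5 = 26.0946 kN.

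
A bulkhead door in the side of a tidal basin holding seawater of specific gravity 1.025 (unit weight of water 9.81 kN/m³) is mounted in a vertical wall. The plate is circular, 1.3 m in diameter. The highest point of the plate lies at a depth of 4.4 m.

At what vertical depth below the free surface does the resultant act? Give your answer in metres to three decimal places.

h_p = 5.071 m

γ = 1.025 × 9.81 = 10.05525 kN/m³.
The centroid is at the centre, 0.65 m below the top of the plate, so the centroid depth is h_c = 4.4 + 0.65 = 5.05 m.
A = π(0.65)² = 1.32732 m².
Resultant F = γ·h_c·A = 10.05525 × 5.05 × 1.32732 = 67.4 kN.
I_c = πr⁴/4 = π × 0.65⁴/4 = 0.140198 m⁴.
Centre of pressure: y_p = y_c + I_c/(y_c·A) = 5.05 + 0.140198/(5.05 × 1.32732) = 5.05 + 0.0209158 = 5.07092 m along the plane.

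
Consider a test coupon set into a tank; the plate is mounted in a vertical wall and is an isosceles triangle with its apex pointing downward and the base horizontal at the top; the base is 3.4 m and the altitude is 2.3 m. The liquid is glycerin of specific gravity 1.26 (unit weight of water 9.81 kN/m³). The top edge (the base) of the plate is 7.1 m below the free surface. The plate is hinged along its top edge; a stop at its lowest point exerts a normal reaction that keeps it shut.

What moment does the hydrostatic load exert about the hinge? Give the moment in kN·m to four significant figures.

M ≈ 305.7 kN·m

γ = 1.26 × 9.81 = 12.3606 kN/m³.
With the apex down, the centroid sits h/3 = 2.3/3 = 0.766667 m below the base (the top edge), so the centroid depth is h_c = 7.1 + 0.766667 = 7.86667 m.
A = ½ × 3.4 × 2.3 = 3.91 m².
Resultant F = γ·h_c·A = 12.3606 × 7.86667 × 3.91 = 380.196 kN.
I_c = b·h³/36 = 3.4 × 2.3³/36 = 1.14911 m⁴.
Centre of pressure: y_p = y_c + I_c/(y_c·A) = 7.86667 + 1.14911/(7.86667 × 3.91) = 7.86667 + 0.0373589 = 7.90403 m along the plane.
The resultant acts 0.766667 + 0.0373589 = 0.804026 m (along the plate) below the hinge at the top edge, so the moment about the hinge is M = F × 0.804026 = 380.196 × 0.804026 = 305.687 kN·m.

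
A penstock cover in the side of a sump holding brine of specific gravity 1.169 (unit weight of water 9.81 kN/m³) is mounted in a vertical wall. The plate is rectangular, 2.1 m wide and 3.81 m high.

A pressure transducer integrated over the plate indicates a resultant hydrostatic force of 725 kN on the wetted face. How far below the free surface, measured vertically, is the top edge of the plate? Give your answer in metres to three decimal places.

γ = 1.169 × 9.81 = 11.46789 kN/m³.
A = 2.1 × 3.81 = 8.001 m².
From F = γ·h_c·A, the centroid depth is h_c = 725/(11.46789 × 8.001) = 7.90151 m.
The centroid lies 3.81/2 = 1.905 m below the top edge, so the top edge sits at h_top = 7.90151 − 1.905 = 5.99651 m below the surface.

d_top ≈ 5.997 m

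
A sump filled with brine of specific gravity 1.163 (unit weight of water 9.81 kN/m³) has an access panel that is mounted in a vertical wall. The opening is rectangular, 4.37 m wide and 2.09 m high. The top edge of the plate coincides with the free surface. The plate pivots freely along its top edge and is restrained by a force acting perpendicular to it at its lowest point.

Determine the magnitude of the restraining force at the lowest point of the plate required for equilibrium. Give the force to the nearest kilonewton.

γ = 1.163 × 9.81 = 11.40903 kN/m³.
The centroid lies 2.09/2 = 1.045 m below the top edge, so the centroid depth is h_c = 1.045 m.
A = 4.37 × 2.09 = 9.1333 m².
Resultant F = γ·h_c·A = 11.40903 × 1.045 × 9.1333 = 108.891 kN.
I_c = b·h³/12 = 4.37 × 2.09³/12 = 3.3246 m⁴.
Centre of pressure: y_p = y_c + I_c/(y_c·A) = 1.045 + 3.3246/(1.045 × 9.1333) = 1.045 + 0.348334 = 1.39333 m along the plane.
The resultant acts 1.045 + 0.348334 = 1.39333 m (along the plate) below the hinge at the top edge, so the moment about the hinge is M = F × 1.39333 = 108.891 × 1.39333 = 151.721 kN·m.
A normal force at the bottom, 2.09 m from the hinge, must supply this moment: P = 151.721/2.09 = 72.5938 kN.

P ≈ 73 kN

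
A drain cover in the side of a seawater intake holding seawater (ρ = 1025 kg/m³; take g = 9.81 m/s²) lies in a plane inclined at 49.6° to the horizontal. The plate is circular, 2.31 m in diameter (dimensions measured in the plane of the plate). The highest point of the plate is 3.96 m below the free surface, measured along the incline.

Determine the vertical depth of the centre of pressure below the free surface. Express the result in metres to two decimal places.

γ = ρg = 1025 × 9.81 / 1000 = 10.05525 kN/m³.
Let θ = 49.6° be the plate's angle to the horizontal; measure y along the incline from where the plane meets the free surface. Vertical depth h = y·sinθ with sinθ = 0.761538.
The centroid is at the centre, 1.155 m below the top of the plate, so y_c = 3.96 + 1.155 = 5.115 m and h_c = 5.115 × 0.761538 = 3.89527 m.
A = π(1.155)² = 4.19096 m².
Resultant F = γ·h_c·A = 10.05525 × 3.89527 × 4.19096 = 164.151 kN.
I_c = πr⁴/4 = π × 1.155⁴/4 = 1.39771 m⁴.
Centre of pressure: y_p = y_c + I_c/(y_c·A) = 5.115 + 1.39771/(5.115 × 4.19096) = 5.115 + 0.0652015 = 5.1802 m along the plane.
Vertically, h_p = y_p·sinθ = 5.1802 × 0.761538 = 3.94492 m.

h_p = 3.94 m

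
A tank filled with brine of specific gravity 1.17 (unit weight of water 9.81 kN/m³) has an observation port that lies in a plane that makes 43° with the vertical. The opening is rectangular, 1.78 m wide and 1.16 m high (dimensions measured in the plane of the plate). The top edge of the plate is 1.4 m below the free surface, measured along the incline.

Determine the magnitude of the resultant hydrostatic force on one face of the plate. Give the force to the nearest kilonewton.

γ = 1.17 × 9.81 = 11.4777 kN/m³.
The plate makes 43° with the vertical, i.e. θ = 90° − 43° = 47° to the horizontal. Measuring y along the incline from the free-surface line, vertical depth h = y·sinθ with sinθ = 0.731354.
The centroid lies 1.16/2 = 0.58 m below the top edge, so y_c = 1.4 + 0.58 = 1.98 m and h_c = 1.98 × 0.731354 = 1.44808 m.
A = 1.78 × 1.16 = 2.0648 m².
Resultant F = γ·h_c·A = 11.4777 × 1.44808 × 2.0648 = 34.3183 kN.

F ≈ 34 kN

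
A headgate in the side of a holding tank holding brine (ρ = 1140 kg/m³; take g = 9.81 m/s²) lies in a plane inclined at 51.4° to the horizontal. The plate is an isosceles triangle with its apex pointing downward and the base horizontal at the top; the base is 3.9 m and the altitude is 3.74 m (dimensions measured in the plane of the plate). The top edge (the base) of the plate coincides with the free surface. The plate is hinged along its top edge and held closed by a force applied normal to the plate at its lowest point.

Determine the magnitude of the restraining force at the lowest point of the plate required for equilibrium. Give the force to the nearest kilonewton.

γ = ρg = 1140 × 9.81 / 1000 = 11.1834 kN/m³.
Let θ = 51.4° be the plate's angle to the horizontal; measure y along the incline from where the plane meets the free surface. Vertical depth h = y·sinθ with sinθ = 0.781520.
With the apex down, the centroid sits h/3 = 3.74/3 = 1.24667 m below the base (the top edge), so y_c = 1.24667 m and h_c = 1.24667 × 0.781520 = 0.974298 m.
A = ½ × 3.9 × 3.74 = 7.293 m².
Resultant F = γ·h_c·A = 11.1834 × 0.974298 × 7.293 = 79.4643 kN.
I_c = b·h³/36 = 3.9 × 3.74³/36 = 5.66731 m⁴.
Centre of pressure: y_p = y_c + I_c/(y_c·A) = 1.24667 + 5.66731/(1.24667 × 7.293) = 1.24667 + 0.623332 = 1.87 m along the plane.
The resultant acts 1.24667 + 0.623332 = 1.87 m (along the plate) below the hinge at the top edge, so the moment about the hinge is M = F × 1.87 = 79.4643 × 1.87 = 148.598 kN·m.
A normal force at the bottom, 3.74 m from the hinge, must supply this moment: P = 148.598/3.74 = 39.7321 kN.

P ≈ 40 kN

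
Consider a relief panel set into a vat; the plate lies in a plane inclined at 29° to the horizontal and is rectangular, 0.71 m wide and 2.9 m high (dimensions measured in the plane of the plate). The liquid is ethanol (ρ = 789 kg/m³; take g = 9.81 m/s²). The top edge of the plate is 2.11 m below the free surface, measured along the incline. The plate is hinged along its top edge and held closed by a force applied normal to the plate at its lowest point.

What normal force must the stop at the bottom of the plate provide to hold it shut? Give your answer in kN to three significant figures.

P ≈ 15.6 kN

γ = ρg = 789 × 9.81 / 1000 = 7.74009 kN/m³.
Let θ = 29° be the plate's angle to the horizontal; measure y along the incline from where the plane meets the free surface. Vertical depth h = y·sinθ with sinθ = 0.484810.
The centroid lies 2.9/2 = 1.45 m below the top edge, so y_c = 2.11 + 1.45 = 3.56 m and h_c = 3.56 × 0.484810 = 1.72592 m.
A = 0.71 × 2.9 = 2.059 m².
Resultant F = γ·h_c·A = 7.74009 × 1.72592 × 2.059 = 27.5057 kN.
I_c = b·h³/12 = 0.71 × 2.9³/12 = 1.44302 m⁴.
Centre of pressure: y_p = y_c + I_c/(y_c·A) = 3.56 + 1.44302/(3.56 × 2.059) = 3.56 + 0.196864 = 3.75686 m along the plane.
The resultant acts 1.45 + 0.196864 = 1.64686 m (along the plate) below the hinge at the top edge, so the moment about the hinge is M = F × 1.64686 = 27.5057 × 1.64686 = 45.298 kN·m.
A normal force at the bottom, 2.9 m from the hinge, must supply this moment: P = 45.298/2.9 = 15.62 kN.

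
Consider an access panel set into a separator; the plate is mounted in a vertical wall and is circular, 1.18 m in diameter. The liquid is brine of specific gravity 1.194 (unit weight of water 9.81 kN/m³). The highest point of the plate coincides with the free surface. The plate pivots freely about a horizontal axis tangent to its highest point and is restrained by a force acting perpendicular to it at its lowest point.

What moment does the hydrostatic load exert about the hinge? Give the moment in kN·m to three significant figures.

M ≈ 5.57 kN·m

γ = 1.194 × 9.81 = 11.71314 kN/m³.
The centroid is at the centre, 0.59 m below the top of the plate, so the centroid depth is h_c = 0.59 m.
A = π(0.59)² = 1.09359 m².
Resultant F = γ·h_c·A = 11.71314 × 0.59 × 1.09359 = 7.55753 kN.
I_c = πr⁴/4 = π × 0.59⁴/4 = 0.0951695 m⁴.
Centre of pressure: y_p = y_c + I_c/(y_c·A) = 0.59 + 0.0951695/(0.59 × 1.09359) = 0.59 + 0.1475 = 0.7375 m along the plane.
The resultant acts 0.59 + 0.1475 = 0.7375 m (along the plate) below the hinge at the top edge, so the moment about the hinge is M = F × 0.7375 = 7.55753 × 0.7375 = 5.57368 kN·m.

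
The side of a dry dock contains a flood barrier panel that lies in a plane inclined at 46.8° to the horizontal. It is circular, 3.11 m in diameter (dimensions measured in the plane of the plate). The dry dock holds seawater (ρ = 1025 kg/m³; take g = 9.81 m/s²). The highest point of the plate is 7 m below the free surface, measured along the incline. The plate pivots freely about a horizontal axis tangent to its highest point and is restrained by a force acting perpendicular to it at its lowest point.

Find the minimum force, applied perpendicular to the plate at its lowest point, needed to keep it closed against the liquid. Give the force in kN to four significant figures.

P ≈ 249.0 kN

γ = ρg = 1025 × 9.81 / 1000 = 10.05525 kN/m³.
Let θ = 46.8° be the plate's angle to the horizontal; measure y along the incline from where the plane meets the free surface. Vertical depth h = y·sinθ with sinθ = 0.728969.
The centroid is at the centre, 1.555 m below the top of the plate, so y_c = 7 + 1.555 = 8.555 m and h_c = 8.555 × 0.728969 = 6.23633 m.
A = π(1.555)² = 7.59645 m².
Resultant F = γ·h_c·A = 10.05525 × 6.23633 × 7.59645 = 476.357 kN.
I_c = πr⁴/4 = π × 1.555⁴/4 = 4.5921 m⁴.
Centre of pressure: y_p = y_c + I_c/(y_c·A) = 8.555 + 4.5921/(8.555 × 7.59645) = 8.555 + 0.0706611 = 8.62566 m along the plane.
The resultant acts 1.555 + 0.0706611 = 1.62566 m (along the plate) below the hinge at the top edge, so the moment about the hinge is M = F × 1.62566 = 476.357 × 1.62566 = 774.395 kN·m.
A normal force at the bottom, 3.11 m from the hinge, must supply this moment: P = 774.395/3.11 = 249.002 kN.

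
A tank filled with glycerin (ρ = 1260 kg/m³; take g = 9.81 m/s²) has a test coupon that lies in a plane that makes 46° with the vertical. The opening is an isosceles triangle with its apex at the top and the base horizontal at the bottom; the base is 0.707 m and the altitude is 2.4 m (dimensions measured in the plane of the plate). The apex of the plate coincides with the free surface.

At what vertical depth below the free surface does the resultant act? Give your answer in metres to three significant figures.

h_p = 1.25 m

γ = ρg = 1260 × 9.81 / 1000 = 12.3606 kN/m³.
The plate makes 46° with the vertical, i.e. θ = 90° − 46° = 44° to the horizontal. Measuring y along the incline from the free-surface line, vertical depth h = y·sinθ with sinθ = 0.694658.
With the apex up, the centroid sits 2h/3 = 2 × 2.4/3 = 1.6 m below the apex, so y_c = 1.6 m and h_c = 1.6 × 0.694658 = 1.11145 m.
A = ½ × 0.707 × 2.4 = 0.8484 m².
Resultant F = γ·h_c·A = 12.3606 × 1.11145 × 0.8484 = 11.6555 kN.
I_c = b·h³/36 = 0.707 × 2.4³/36 = 0.271488 m⁴.
Centre of pressure: y_p = y_c + I_c/(y_c·A) = 1.6 + 0.271488/(1.6 × 0.8484) = 1.6 + 0.2 = 1.8 m along the plane.
Vertically, h_p = y_p·sinθ = 1.8 × 0.694658 = 1.25038 m.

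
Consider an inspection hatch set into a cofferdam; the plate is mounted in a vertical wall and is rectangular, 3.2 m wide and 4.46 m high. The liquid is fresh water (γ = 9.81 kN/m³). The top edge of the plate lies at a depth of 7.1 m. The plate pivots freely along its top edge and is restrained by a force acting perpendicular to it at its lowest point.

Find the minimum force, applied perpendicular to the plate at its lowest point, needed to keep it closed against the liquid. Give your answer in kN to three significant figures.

P ≈ 705 kN

γ = 9.81 kN/m³.
The centroid lies 4.46/2 = 2.23 m below the top edge, so the centroid depth is h_c = 7.1 + 2.23 = 9.33 m.
A = 3.2 × 4.46 = 14.272 m².
Resultant F = γ·h_c·A = 9.81 × 9.33 × 14.272 = 1306.28 kN.
I_c = b·h³/12 = 3.2 × 4.46³/12 = 23.6577 m⁴.
Centre of pressure: y_p = y_c + I_c/(y_c·A) = 9.33 + 23.6577/(9.33 × 14.272) = 9.33 + 0.177667 = 9.50767 m along the plane.
The resultant acts 2.23 + 0.177667 = 2.40767 m (along the plate) below the hinge at the top edge, so the moment about the hinge is M = F × 2.40767 = 1306.28 × 2.40767 = 3145.09 kN·m.
A normal force at the bottom, 4.46 m from the hinge, must supply this moment: P = 3145.09/4.46 = 705.177 kN.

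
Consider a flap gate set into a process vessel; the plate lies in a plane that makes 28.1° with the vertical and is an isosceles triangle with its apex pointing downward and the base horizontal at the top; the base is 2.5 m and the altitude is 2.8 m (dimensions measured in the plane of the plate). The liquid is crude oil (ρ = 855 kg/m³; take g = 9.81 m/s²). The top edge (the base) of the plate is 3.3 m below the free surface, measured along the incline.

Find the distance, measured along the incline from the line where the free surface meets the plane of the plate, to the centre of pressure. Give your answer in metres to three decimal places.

γ = ρg = 855 × 9.81 / 1000 = 8.38755 kN/m³.
The plate makes 28.1° with the vertical, i.e. θ = 90° − 28.1° = 61.9° to the horizontal. Measuring y along the incline from the free-surface line, vertical depth h = y·sinθ with sinθ = 0.882127.
With the apex down, the centroid sits h/3 = 2.8/3 = 0.933333 m below the base (the top edge), so y_c = 3.3 + 0.933333 = 4.23333 m and h_c = 4.23333 × 0.882127 = 3.73433 m.
A = ½ × 2.5 × 2.8 = 3.5 m².
Resultant F = γ·h_c·A = 8.38755 × 3.73433 × 3.5 = 109.627 kN.
I_c = b·h³/36 = 2.5 × 2.8³/36 = 1.52444 m⁴.
Centre of pressure: y_p = y_c + I_c/(y_c·A) = 4.23333 + 1.52444/(4.23333 × 3.5) = 4.23333 + 0.102887 = 4.33622 m along the plane.

y_p = 4.336 m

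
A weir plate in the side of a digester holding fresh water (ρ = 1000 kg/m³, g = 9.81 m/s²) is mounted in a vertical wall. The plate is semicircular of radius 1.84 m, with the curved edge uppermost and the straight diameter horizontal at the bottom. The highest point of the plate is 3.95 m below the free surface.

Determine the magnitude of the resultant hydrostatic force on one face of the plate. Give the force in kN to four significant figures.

γ = ρg = 1000 × 9.81 = 9810 N/m³ = 9.81 kN/m³.
The centroid lies 4r/(3π) = 0.78092 m above the diameter, so r − 4r/(3π) = 1.84 − 0.78092 = 1.05908 m below the topmost point, so the centroid depth is h_c = 3.95 + 1.05908 = 5.00908 m.
A = πr²/2 = π × 1.84²/2 = 5.31809 m².
Resultant F = γ·h_c·A = 9.81 × 5.00908 × 5.31809 = 261.326 kN.

F ≈ 261.3 kN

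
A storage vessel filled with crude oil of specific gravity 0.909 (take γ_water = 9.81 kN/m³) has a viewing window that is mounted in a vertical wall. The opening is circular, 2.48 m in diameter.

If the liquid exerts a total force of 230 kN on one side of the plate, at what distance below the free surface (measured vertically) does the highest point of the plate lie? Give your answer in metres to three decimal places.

d_top ≈ 4.100 m

γ = 0.909 × 9.81 = 8.91729 kN/m³.
A = π(1.24)² = 4.83051 m².
From F = γ·h_c·A, the centroid depth is h_c = 230/(8.91729 × 4.83051) = 5.33952 m.
The centroid is at the centre, 1.24 m below the top of the plate, so the highest point sits at h_top = 5.33952 − 1.24 = 4.09952 m below the surface.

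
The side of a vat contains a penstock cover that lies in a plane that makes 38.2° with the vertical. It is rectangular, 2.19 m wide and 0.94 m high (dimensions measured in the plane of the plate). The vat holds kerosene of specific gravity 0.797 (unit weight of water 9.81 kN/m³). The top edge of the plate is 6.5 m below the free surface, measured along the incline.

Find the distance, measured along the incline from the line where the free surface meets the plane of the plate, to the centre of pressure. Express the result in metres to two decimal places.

y_p = 6.98 m

γ = 0.797 × 9.81 = 7.81857 kN/m³.
The plate makes 38.2° with the vertical, i.e. θ = 90° − 38.2° = 51.8° to the horizontal. Measuring y along the incline from the free-surface line, vertical depth h = y·sinθ with sinθ = 0.785857.
The centroid lies 0.94/2 = 0.47 m below the top edge, so y_c = 6.5 + 0.47 = 6.97 m and h_c = 6.97 × 0.785857 = 5.47742 m.
A = 2.19 × 0.94 = 2.0586 m².
Resultant F = γ·h_c·A = 7.81857 × 5.47742 × 2.0586 = 88.1608 kN.
I_c = b·h³/12 = 2.19 × 0.94³/12 = 0.151582 m⁴.
Centre of pressure: y_p = y_c + I_c/(y_c·A) = 6.97 + 0.151582/(6.97 × 2.0586) = 6.97 + 0.0105644 = 6.98056 m along the plane.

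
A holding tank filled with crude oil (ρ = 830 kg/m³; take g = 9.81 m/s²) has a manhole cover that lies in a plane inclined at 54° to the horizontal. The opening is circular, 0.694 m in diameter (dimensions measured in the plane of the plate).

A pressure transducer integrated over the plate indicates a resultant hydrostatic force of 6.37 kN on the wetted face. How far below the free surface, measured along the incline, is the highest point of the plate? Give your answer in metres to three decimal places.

y_top ≈ 2.209 m

γ = ρg = 830 × 9.81 / 1000 = 8.1423 kN/m³.
A = π(0.347)² = 0.378276 m².
From F = γ·h_c·A, the centroid depth is h_c = 6.37/(8.1423 × 0.378276) = 2.06816 m.
Let θ = 54° be the plate's angle to the horizontal; measure y along the incline from where the plane meets the free surface. Vertical depth h = y·sinθ with sinθ = 0.809017.
Along the incline, y_c = h_c/sinθ = 2.06816/0.809017 = 2.55639 m.
The centroid is at the centre, 0.347 m below the top of the plate, so the highest point sits at y_top = 2.55639 − 0.347 = 2.20939 m along the incline.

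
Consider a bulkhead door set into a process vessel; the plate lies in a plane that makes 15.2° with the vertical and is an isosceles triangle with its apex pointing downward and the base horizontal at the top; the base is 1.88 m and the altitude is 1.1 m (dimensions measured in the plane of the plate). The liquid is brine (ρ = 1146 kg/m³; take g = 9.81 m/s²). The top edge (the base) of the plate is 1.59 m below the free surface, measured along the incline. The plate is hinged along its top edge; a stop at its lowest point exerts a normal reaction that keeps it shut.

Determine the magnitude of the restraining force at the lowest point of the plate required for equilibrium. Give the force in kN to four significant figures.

P ≈ 8.002 kN

γ = ρg = 1146 × 9.81 / 1000 = 11.24226 kN/m³.
The plate makes 15.2° with the vertical, i.e. θ = 90° − 15.2° = 74.8° to the horizontal. Measuring y along the incline from the free-surface line, vertical depth h = y·sinθ with sinθ = 0.965016.
With the apex down, the centroid sits h/3 = 1.1/3 = 0.366667 m below the base (the top edge), so y_c = 1.59 + 0.366667 = 1.95667 m and h_c = 1.95667 × 0.965016 = 1.88822 m.
A = ½ × 1.88 × 1.1 = 1.034 m².
Resultant F = γ·h_c·A = 11.24226 × 1.88822 × 1.034 = 21.9496 kN.
I_c = b·h³/36 = 1.88 × 1.1³/36 = 0.0695078 m⁴.
Centre of pressure: y_p = y_c + I_c/(y_c·A) = 1.95667 + 0.0695078/(1.95667 × 1.034) = 1.95667 + 0.0343554 = 1.99103 m along the plane.
The resultant acts 0.366667 + 0.0343554 = 0.401022 m (along the plate) below the hinge at the top edge, so the moment about the hinge is M = F × 0.401022 = 21.9496 × 0.401022 = 8.80227 kN·m.
A normal force at the bottom, 1.1 m from the hinge, must supply this moment: P = 8.80227/1.1 = 8.00206 kN.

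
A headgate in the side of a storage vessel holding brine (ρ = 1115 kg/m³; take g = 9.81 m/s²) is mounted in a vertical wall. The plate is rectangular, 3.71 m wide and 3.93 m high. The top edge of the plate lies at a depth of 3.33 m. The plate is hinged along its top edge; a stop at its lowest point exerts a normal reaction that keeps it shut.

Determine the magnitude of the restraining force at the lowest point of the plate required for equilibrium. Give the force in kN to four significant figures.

γ = ρg = 1115 × 9.81 / 1000 = 10.93815 kN/m³.
The centroid lies 3.93/2 = 1.965 m below the top edge, so the centroid depth is h_c = 3.33 + 1.965 = 5.295 m.
A = 3.71 × 3.93 = 14.5803 m².
Resultant F = γ·h_c·A = 10.93815 × 5.295 × 14.5803 = 844.455 kN.
I_c = b·h³/12 = 3.71 × 3.93³/12 = 18.7659 m⁴.
Centre of pressure: y_p = y_c + I_c/(y_c·A) = 5.295 + 18.7659/(5.295 × 14.5803) = 5.295 + 0.243073 = 5.53807 m along the plane.
The resultant acts 1.965 + 0.243073 = 2.20807 m (along the plate) below the hinge at the top edge, so the moment about the hinge is M = F × 2.20807 = 844.455 × 2.20807 = 1864.62 kN·m.
A normal force at the bottom, 3.93 m from the hinge, must supply this moment: P = 1864.62/3.93 = 474.458 kN.

P ≈ 474.5 kN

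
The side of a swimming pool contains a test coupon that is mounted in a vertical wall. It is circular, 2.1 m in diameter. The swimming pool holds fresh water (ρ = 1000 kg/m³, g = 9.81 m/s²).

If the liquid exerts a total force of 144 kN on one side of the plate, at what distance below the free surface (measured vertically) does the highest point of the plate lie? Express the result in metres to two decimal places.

d_top ≈ 3.19 m

γ = ρg = 1000 × 9.81 = 9810 N/m³ = 9.81 kN/m³.
A = π(1.05)² = 3.46361 m².
From F = γ·h_c·A, the centroid depth is h_c = 144/(9.81 × 3.46361) = 4.23803 m.
The centroid is at the centre, 1.05 m below the top of the plate, so the highest point sits at h_top = 4.23803 − 1.05 = 3.18803 m below the surface.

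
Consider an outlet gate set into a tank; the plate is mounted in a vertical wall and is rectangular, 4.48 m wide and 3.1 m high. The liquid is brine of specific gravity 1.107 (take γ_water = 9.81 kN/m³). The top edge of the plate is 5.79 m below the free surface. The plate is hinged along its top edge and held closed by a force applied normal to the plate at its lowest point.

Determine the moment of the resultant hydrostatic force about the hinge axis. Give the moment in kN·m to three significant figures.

γ = 1.107 × 9.81 = 10.85967 kN/m³.
The centroid lies 3.1/2 = 1.55 m below the top edge, so the centroid depth is h_c = 5.79 + 1.55 = 7.34 m.
A = 4.48 × 3.1 = 13.888 m².
Resultant F = γ·h_c·A = 10.85967 × 7.34 × 13.888 = 1107.01 kN.
I_c = b·h³/12 = 4.48 × 3.1³/12 = 11.122 m⁴.
Centre of pressure: y_p = y_c + I_c/(y_c·A) = 7.34 + 11.122/(7.34 × 13.888) = 7.34 + 0.109106 = 7.44911 m along the plane.
The resultant acts 1.55 + 0.109106 = 1.65911 m (along the plate) below the hinge at the top edge, so the moment about the hinge is M = F × 1.65911 = 1107.01 × 1.65911 = 1836.65 kN·m.

M ≈ 1840 kN·m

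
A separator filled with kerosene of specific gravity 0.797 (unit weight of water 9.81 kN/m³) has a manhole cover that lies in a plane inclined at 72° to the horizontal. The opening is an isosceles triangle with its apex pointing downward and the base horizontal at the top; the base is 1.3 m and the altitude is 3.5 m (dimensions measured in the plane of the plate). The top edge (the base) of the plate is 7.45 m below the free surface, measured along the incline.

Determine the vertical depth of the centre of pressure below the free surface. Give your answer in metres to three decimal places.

h_p = 8.270 m

γ = 0.797 × 9.81 = 7.81857 kN/m³.
Let θ = 72° be the plate's angle to the horizontal; measure y along the incline from where the plane meets the free surface. Vertical depth h = y·sinθ with sinθ = 0.951057.
With the apex down, the centroid sits h/3 = 3.5/3 = 1.16667 m below the base (the top edge), so y_c = 7.45 + 1.16667 = 8.61667 m and h_c = 8.61667 × 0.951057 = 8.19494 m.
A = ½ × 1.3 × 3.5 = 2.275 m².
Resultant F = γ·h_c·A = 7.81857 × 8.19494 × 2.275 = 145.765 kN.
I_c = b·h³/36 = 1.3 × 3.5³/36 = 1.54826 m⁴.
Centre of pressure: y_p = y_c + I_c/(y_c·A) = 8.61667 + 1.54826/(8.61667 × 2.275) = 8.61667 + 0.0789811 = 8.69565 m along the plane.
Vertically, h_p = y_p·sinθ = 8.69565 × 0.951057 = 8.27006 m.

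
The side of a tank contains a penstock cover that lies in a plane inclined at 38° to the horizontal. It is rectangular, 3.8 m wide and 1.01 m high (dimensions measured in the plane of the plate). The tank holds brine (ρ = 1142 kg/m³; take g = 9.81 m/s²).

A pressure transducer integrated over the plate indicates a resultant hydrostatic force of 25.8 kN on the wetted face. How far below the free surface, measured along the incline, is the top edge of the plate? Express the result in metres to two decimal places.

y_top ≈ 0.47 m

γ = ρg = 1142 × 9.81 / 1000 = 11.20302 kN/m³.
A = 3.8 × 1.01 = 3.838 m².
From F = γ·h_c·A, the centroid depth is h_c = 25.8/(11.20302 × 3.838) = 0.600039 m.
Let θ = 38° be the plate's angle to the horizontal; measure y along the incline from where the plane meets the free surface. Vertical depth h = y·sinθ with sinθ = 0.615661.
Along the incline, y_c = h_c/sinθ = 0.600039/0.615661 = 0.974626 m.
The centroid lies 1.01/2 = 0.505 m below the top edge, so the top edge sits at y_top = 0.974626 − 0.505 = 0.469626 m along the incline.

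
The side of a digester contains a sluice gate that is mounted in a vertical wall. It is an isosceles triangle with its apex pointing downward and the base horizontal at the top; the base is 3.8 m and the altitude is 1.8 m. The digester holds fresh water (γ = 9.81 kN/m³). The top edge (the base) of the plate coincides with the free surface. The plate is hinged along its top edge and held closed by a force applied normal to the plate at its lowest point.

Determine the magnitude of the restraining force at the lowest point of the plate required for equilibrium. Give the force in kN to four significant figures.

P ≈ 10.07 kN

γ = 9.81 kN/m³.
With the apex down, the centroid sits h/3 = 1.8/3 = 0.6 m below the base (the top edge), so the centroid depth is h_c = 0.6 m.
A = ½ × 3.8 × 1.8 = 3.42 m².
Resultant F = γ·h_c·A = 9.81 × 0.6 × 3.42 = 20.1301 kN.
I_c = b·h³/36 = 3.8 × 1.8³/36 = 0.6156 m⁴.
Centre of pressure: y_p = y_c + I_c/(y_c·A) = 0.6 + 0.6156/(0.6 × 3.42) = 0.6 + 0.3 = 0.9 m along the plane.
The resultant acts 0.6 + 0.3 = 0.9 m (along the plate) below the hinge at the top edge, so the moment about the hinge is M = F × 0.9 = 20.1301 × 0.9 = 18.1171 kN·m.
A normal force at the bottom, 1.8 m from the hinge, must supply this moment: P = 18.1171/1.8 = 10.0651 kN.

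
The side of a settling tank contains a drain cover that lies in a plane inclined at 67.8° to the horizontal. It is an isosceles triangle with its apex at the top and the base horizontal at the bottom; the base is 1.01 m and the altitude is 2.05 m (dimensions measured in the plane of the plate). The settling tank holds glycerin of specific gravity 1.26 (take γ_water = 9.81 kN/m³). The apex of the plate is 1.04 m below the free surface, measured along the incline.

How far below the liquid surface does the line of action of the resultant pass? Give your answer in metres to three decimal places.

γ = 1.26 × 9.81 = 12.3606 kN/m³.
Let θ = 67.8° be the plate's angle to the horizontal; measure y along the incline from where the plane meets the free surface. Vertical depth h = y·sinθ with sinθ = 0.925871.
With the apex up, the centroid sits 2h/3 = 2 × 2.05/3 = 1.36667 m below the apex, so y_c = 1.04 + 1.36667 = 2.40667 m and h_c = 2.40667 × 0.925871 = 2.22827 m.
A = ½ × 1.01 × 2.05 = 1.03525 m².
Resultant F = γ·h_c·A = 12.3606 × 2.22827 × 1.03525 = 28.5136 kN.
I_c = b·h³/36 = 1.01 × 2.05³/36 = 0.241702 m⁴.
Centre of pressure: y_p = y_c + I_c/(y_c·A) = 2.40667 + 0.241702/(2.40667 × 1.03525) = 2.40667 + 0.0970104 = 2.50368 m along the plane.
Vertically, h_p = y_p·sinθ = 2.50368 × 0.925871 = 2.31808 m.

h_p = 2.318 m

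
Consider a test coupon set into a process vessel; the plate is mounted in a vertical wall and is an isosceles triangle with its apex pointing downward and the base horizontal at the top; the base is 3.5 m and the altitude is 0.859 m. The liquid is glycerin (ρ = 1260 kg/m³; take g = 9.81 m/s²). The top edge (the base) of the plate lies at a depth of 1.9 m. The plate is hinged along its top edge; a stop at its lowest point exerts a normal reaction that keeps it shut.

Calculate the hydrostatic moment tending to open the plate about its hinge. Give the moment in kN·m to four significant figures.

γ = ρg = 1260 × 9.81 / 1000 = 12.3606 kN/m³.
With the apex down, the centroid sits h/3 = 0.859/3 = 0.286333 m below the base (the top edge), so the centroid depth is h_c = 1.9 + 0.286333 = 2.18633 m.
A = ½ × 3.5 × 0.859 = 1.50325 m².
Resultant F = γ·h_c·A = 12.3606 × 2.18633 × 1.50325 = 40.6244 kN.
I_c = b·h³/36 = 3.5 × 0.859³/36 = 0.0616233 m⁴.
Centre of pressure: y_p = y_c + I_c/(y_c·A) = 2.18633 + 0.0616233/(2.18633 × 1.50325) = 2.18633 + 0.0187499 = 2.20508 m along the plane.
The resultant acts 0.286333 + 0.0187499 = 0.305083 m (along the plate) below the hinge at the top edge, so the moment about the hinge is M = F × 0.305083 = 40.6244 × 0.305083 = 12.3938 kN·m.

M ≈ 12.39 kN·m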